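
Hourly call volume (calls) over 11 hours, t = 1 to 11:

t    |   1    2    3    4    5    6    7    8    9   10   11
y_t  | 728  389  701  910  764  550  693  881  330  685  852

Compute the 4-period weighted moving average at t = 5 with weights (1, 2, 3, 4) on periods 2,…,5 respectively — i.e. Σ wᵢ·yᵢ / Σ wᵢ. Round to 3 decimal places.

757.700

Weighted sum: 1·389 + 2·701 + 3·910 + 4·764 = 389 + 1402 + 2730 + 3056 = 7577
Weight total: 1 + 2 + 3 + 4 = 10
WMA = 7577 / 10 = 757.700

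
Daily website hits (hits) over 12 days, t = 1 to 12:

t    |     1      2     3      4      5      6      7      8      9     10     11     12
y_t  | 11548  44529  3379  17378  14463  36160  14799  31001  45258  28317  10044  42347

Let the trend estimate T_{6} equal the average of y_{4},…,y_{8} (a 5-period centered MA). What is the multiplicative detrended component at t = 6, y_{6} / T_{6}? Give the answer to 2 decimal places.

1.59

Trend T_6 = (17378 + 14463 + 36160 + 14799 + 31001) / 5 = 113801/5 = 22760.2000
Ratio to trend: 36160 / 22760.2000 = 1.59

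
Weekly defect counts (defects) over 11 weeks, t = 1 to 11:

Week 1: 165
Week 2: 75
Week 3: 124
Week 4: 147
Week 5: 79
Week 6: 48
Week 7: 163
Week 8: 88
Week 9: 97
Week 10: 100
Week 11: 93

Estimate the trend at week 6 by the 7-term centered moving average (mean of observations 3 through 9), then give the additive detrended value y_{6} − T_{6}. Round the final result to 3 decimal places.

-58.571

Trend T_6 = (124 + 147 + 79 + 48 + 163 + 88 + 97) / 7 = 746/7 = 106.57143
Detrended value: 48 − 106.57143 = -58.571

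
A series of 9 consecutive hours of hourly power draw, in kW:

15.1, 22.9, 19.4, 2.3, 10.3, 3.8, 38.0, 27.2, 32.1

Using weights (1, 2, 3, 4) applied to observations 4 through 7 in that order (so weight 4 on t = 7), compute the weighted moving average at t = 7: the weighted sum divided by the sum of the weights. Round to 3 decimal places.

18.630

Weighted sum: 1·2.3 + 2·10.3 + 3·3.8 + 4·38.0 = 2.3 + 20.6 + 11.4 + 152.0 = 186.3
Weight total: 1 + 2 + 3 + 4 = 10
WMA = 186.3 / 10 = 18.630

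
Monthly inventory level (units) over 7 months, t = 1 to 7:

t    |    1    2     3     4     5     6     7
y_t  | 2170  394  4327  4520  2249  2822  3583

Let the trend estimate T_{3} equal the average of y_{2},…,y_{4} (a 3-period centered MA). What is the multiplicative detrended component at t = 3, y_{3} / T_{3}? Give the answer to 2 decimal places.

1.40

Trend T_3 = (394 + 4327 + 4520) / 3 = 9241/3 = 3080.3333
Ratio to trend: 4327 / 3080.3333 = 1.40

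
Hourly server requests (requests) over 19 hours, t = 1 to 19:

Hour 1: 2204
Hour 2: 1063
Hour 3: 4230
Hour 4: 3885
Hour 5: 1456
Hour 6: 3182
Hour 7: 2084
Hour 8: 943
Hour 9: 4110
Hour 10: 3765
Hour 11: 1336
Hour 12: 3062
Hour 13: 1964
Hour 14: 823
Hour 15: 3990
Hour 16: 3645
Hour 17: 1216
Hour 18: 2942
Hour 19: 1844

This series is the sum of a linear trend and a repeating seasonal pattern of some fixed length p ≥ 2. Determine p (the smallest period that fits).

First differences y_{t+1} − y_t: -1141, 3167, -345, -2429, 1726, -1098, -1141, 3167, -345, -2429, 1726, -1098, -1141, 3167, …
The difference pattern repeats every 6 terms and not for any smaller step, so p = 6.

6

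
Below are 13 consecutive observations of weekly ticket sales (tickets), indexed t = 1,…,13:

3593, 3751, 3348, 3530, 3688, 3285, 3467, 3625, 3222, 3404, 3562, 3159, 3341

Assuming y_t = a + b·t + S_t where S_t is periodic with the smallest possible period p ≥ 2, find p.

First differences y_{t+1} − y_t: 158, -403, 182, 158, -403, 182, 158, -403, …
The difference pattern repeats every 3 terms and not for any smaller step, so p = 3.

3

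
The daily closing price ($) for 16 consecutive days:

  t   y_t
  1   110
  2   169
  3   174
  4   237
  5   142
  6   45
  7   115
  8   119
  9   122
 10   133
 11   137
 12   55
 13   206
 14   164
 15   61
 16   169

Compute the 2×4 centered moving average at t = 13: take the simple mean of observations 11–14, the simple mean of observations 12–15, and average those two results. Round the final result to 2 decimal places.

131.00

Sum over 11–14: 137 + 55 + 206 + 164 = 562
Sum over 12–15: 55 + 206 + 164 + 61 = 486
CMA at t=13 = (562 + 486) / (2·4) = 1048 / 8 = 131.00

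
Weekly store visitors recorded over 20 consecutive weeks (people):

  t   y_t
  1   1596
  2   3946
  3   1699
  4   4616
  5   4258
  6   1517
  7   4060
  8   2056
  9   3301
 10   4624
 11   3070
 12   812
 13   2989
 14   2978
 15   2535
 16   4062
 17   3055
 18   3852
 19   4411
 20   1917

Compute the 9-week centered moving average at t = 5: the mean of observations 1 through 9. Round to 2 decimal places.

Sum of periods 1–9: 1596 + 3946 + 1699 + 4616 + 4258 + 1517 + 4060 + 2056 + 3301 = 27049
Divide by 9: 27049 / 9 = 3005.44

3005.44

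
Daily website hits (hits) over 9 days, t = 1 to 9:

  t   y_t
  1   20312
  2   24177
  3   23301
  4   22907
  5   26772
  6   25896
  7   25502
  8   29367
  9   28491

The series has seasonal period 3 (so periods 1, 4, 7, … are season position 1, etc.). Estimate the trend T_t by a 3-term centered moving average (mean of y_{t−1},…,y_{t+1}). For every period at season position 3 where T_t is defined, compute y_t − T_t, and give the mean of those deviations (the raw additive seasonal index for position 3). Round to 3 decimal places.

-160.667

Season position 3 occurs at t = 3, 6 (where T_t is defined).
t=3: T_3 = 23461.66667; y_3 − T_3 = 23301 − 23461.66667 = -160.66667
t=6: T_6 = 26056.66667; y_6 − T_6 = 25896 − 26056.66667 = -160.66667
Mean deviation: (-160.66667 + -160.66667) / 2 = -160.667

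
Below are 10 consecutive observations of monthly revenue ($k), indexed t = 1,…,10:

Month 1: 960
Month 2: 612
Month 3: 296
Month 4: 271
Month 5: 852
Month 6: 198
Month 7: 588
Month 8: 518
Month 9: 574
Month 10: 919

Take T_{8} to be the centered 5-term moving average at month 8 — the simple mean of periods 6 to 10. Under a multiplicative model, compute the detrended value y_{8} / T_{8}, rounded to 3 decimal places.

Trend T_8 = (198 + 588 + 518 + 574 + 919) / 5 = 2797/5 = 559.40000
Ratio to trend: 518 / 559.40000 = 0.926

0.926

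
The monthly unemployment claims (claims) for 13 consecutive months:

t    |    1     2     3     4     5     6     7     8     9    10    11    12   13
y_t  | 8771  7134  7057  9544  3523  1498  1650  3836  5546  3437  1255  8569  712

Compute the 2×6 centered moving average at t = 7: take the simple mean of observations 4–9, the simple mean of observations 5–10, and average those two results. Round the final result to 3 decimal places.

Sum over 4–9: 9544 + 3523 + 1498 + 1650 + 3836 + 5546 = 25597
Sum over 5–10: 3523 + 1498 + 1650 + 3836 + 5546 + 3437 = 19490
CMA at t=7 = (25597 + 19490) / (2·6) = 45087 / 12 = 3757.250

3757.250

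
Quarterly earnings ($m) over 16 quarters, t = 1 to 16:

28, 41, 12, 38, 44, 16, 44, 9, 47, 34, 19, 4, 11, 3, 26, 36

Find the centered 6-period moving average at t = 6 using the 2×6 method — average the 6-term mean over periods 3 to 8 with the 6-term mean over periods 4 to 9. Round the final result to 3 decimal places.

30.083

Sum over 3–8: 12 + 38 + 44 + 16 + 44 + 9 = 163
Sum over 4–9: 38 + 44 + 16 + 44 + 9 + 47 = 198
CMA at t=6 = (163 + 198) / (2·6) = 361 / 12 = 30.083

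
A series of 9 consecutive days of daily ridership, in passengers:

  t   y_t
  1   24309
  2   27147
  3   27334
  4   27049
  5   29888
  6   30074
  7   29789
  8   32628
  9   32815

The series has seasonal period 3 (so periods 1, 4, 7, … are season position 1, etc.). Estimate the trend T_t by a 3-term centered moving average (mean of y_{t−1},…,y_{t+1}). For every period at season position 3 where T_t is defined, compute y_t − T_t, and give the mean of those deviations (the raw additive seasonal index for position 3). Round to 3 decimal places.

157.167

Season position 3 occurs at t = 3, 6 (where T_t is defined).
t=3: T_3 = 27176.66667; y_3 − T_3 = 27334 − 27176.66667 = 157.33333
t=6: T_6 = 29917.00000; y_6 − T_6 = 30074 − 29917.00000 = 157.00000
Mean deviation: (157.33333 + 157.00000) / 2 = 157.167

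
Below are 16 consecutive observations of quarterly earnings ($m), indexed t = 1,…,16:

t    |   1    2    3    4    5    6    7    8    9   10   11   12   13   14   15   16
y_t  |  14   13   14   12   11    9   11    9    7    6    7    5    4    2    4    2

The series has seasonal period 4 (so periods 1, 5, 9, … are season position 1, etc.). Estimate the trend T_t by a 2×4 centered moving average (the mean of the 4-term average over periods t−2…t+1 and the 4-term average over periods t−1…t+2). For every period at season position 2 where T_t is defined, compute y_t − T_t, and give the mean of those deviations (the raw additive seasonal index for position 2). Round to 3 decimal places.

-1.167

Season position 2 occurs at t = 6, 10, 14 (where T_t is defined).
t=6: T_6 = 10.37500; y_6 − T_6 = 9 − 10.37500 = -1.37500
t=10: T_10 = 6.75000; y_10 − T_10 = 6 − 6.75000 = -0.75000
t=14: T_14 = 3.37500; y_14 − T_14 = 2 − 3.37500 = -1.37500
Mean deviation: (-1.37500 + -0.75000 + -1.37500) / 3 = -1.167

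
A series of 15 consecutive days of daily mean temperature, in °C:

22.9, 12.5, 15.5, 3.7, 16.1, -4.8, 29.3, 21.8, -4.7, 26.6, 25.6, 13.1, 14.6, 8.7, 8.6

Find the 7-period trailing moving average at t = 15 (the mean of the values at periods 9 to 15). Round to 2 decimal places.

13.21

Sum of periods 9–15: (-4.7) + 26.6 + 25.6 + 13.1 + 14.6 + 8.7 + 8.6 = 92.5
Divide by 7: 92.5 / 7 = 13.21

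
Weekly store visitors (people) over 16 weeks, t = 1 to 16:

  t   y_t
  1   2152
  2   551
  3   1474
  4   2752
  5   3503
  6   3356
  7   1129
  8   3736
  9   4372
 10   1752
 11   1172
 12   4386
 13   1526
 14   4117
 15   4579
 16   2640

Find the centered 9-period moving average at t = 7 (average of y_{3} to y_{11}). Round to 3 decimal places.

Sum of periods 3–11: 1474 + 2752 + 3503 + 3356 + 1129 + 3736 + 4372 + 1752 + 1172 = 23246
Divide by 9: 23246 / 9 = 2582.889

2582.889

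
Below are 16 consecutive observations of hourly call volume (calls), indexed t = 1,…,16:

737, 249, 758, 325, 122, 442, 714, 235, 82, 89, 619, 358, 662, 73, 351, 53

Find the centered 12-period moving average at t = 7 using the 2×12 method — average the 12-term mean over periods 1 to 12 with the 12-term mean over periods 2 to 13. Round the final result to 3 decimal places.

Sum over 1–12: 737 + 249 + 758 + 325 + 122 + 442 + 714 + 235 + 82 + 89 + 619 + 358 = 4730
Sum over 2–13: 249 + 758 + 325 + 122 + 442 + 714 + 235 + 82 + 89 + 619 + 358 + 662 = 4655
CMA at t=7 = (4730 + 4655) / (2·12) = 9385 / 24 = 391.042

391.042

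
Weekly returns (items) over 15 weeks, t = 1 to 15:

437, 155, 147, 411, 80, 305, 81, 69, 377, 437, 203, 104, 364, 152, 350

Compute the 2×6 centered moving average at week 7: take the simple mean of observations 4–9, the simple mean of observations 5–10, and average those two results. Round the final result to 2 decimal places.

Sum over 4–9: 411 + 80 + 305 + 81 + 69 + 377 = 1323
Sum over 5–10: 80 + 305 + 81 + 69 + 377 + 437 = 1349
CMA at t=7 = (1323 + 1349) / (2·6) = 2672 / 12 = 222.67

222.67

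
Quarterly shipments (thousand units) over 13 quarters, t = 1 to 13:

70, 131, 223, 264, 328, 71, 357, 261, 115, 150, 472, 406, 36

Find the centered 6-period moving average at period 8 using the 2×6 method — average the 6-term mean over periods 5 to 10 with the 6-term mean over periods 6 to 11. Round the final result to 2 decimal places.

225.67

Sum over 5–10: 328 + 71 + 357 + 261 + 115 + 150 = 1282
Sum over 6–11: 71 + 357 + 261 + 115 + 150 + 472 = 1426
CMA at t=8 = (1282 + 1426) / (2·6) = 2708 / 12 = 225.67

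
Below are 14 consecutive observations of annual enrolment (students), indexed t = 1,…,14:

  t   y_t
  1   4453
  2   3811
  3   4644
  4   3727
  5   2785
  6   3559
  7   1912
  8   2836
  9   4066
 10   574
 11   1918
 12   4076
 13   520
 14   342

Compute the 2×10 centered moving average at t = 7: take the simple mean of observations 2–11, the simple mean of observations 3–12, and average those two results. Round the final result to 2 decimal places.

Sum over 2–11: 3811 + 4644 + 3727 + 2785 + 3559 + 1912 + 2836 + 4066 + 574 + 1918 = 29832
Sum over 3–12: 4644 + 3727 + 2785 + 3559 + 1912 + 2836 + 4066 + 574 + 1918 + 4076 = 30097
CMA at t=7 = (29832 + 30097) / (2·10) = 59929 / 20 = 2996.45

2996.45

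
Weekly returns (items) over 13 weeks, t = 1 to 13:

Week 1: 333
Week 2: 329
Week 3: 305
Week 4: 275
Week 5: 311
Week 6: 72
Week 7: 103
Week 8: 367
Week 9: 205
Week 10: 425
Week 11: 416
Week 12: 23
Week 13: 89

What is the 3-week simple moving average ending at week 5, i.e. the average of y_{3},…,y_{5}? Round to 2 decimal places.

297.00

Sum of periods 3–5: 305 + 275 + 311 = 891
Divide by 3: 891 / 3 = 297.00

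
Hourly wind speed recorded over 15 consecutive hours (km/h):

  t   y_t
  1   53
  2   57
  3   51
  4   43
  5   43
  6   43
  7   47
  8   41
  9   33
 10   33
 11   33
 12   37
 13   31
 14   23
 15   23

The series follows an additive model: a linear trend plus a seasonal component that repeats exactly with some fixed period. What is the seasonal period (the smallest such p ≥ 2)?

First differences y_{t+1} − y_t: 4, -6, -8, 0, 0, 4, -6, -8, 0, 0, 4, -6, …
The difference pattern repeats every 5 terms and not for any smaller step, so p = 5.

5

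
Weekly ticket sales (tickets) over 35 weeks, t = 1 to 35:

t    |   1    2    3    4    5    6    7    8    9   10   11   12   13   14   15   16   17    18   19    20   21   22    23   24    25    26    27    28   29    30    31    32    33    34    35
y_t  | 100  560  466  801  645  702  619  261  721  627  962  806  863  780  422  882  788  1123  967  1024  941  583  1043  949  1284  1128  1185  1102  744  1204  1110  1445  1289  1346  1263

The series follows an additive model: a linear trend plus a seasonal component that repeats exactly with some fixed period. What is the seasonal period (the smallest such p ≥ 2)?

7

First differences y_{t+1} − y_t: 460, -94, 335, -156, 57, -83, -358, 460, -94, 335, -156, 57, -83, -358, 460, -94, …
The difference pattern repeats every 7 terms and not for any smaller step, so p = 7.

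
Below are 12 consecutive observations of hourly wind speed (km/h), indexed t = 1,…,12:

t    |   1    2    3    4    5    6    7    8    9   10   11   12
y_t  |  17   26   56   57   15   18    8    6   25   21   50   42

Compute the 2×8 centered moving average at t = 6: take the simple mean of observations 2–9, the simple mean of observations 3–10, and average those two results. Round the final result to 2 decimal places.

26.06

Sum over 2–9: 26 + 56 + 57 + 15 + 18 + 8 + 6 + 25 = 211
Sum over 3–10: 56 + 57 + 15 + 18 + 8 + 6 + 25 + 21 = 206
CMA at t=6 = (211 + 206) / (2·8) = 417 / 16 = 26.06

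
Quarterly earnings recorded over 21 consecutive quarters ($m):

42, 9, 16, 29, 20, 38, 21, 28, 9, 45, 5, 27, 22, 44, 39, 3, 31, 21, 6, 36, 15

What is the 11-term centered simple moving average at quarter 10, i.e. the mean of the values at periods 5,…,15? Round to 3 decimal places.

27.091

Sum of periods 5–15: 20 + 38 + 21 + 28 + 9 + 45 + 5 + 27 + 22 + 44 + 39 = 298
Divide by 11: 298 / 11 = 27.091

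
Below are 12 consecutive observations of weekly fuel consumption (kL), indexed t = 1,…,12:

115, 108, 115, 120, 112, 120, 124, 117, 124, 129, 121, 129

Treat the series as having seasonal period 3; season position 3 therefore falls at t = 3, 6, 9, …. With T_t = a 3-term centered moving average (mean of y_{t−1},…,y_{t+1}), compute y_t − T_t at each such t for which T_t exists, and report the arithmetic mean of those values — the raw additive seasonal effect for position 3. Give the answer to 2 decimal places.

Season position 3 occurs at t = 3, 6, 9 (where T_t is defined).
t=3: T_3 = 114.3333; y_3 − T_3 = 115 − 114.3333 = 0.6667
t=6: T_6 = 118.6667; y_6 − T_6 = 120 − 118.6667 = 1.3333
t=9: T_9 = 123.3333; y_9 − T_9 = 124 − 123.3333 = 0.6667
Mean deviation: (0.6667 + 1.3333 + 0.6667) / 3 = 0.89

0.89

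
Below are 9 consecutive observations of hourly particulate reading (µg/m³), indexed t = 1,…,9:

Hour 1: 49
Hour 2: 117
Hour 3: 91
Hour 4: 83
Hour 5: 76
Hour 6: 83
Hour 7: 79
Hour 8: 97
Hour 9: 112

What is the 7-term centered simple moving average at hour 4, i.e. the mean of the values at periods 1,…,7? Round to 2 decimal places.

Sum of periods 1–7: 49 + 117 + 91 + 83 + 76 + 83 + 79 = 578
Divide by 7: 578 / 7 = 82.57

82.57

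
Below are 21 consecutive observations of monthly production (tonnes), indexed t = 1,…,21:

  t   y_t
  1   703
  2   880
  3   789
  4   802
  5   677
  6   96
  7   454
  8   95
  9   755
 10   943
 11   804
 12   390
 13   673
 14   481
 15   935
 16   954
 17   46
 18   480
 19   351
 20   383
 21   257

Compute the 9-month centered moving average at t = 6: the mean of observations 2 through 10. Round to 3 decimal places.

610.111

Sum of periods 2–10: 880 + 789 + 802 + 677 + 96 + 454 + 95 + 755 + 943 = 5491
Divide by 9: 5491 / 9 = 610.111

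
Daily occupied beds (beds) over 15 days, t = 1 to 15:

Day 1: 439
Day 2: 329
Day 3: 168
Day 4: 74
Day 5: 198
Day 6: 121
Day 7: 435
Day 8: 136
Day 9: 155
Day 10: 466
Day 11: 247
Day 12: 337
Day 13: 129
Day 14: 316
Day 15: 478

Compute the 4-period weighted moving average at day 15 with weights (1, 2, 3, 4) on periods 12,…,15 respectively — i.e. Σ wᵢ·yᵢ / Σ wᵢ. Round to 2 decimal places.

345.50

Weighted sum: 1·337 + 2·129 + 3·316 + 4·478 = 337 + 258 + 948 + 1912 = 3455
Weight total: 1 + 2 + 3 + 4 = 10
WMA = 3455 / 10 = 345.50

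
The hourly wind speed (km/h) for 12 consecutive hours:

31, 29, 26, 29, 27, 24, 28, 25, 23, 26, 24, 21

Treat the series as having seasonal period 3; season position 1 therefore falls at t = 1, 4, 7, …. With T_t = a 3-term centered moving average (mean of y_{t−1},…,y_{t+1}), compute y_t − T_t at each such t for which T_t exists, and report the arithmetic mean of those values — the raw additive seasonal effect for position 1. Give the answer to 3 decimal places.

1.889

Season position 1 occurs at t = 4, 7, 10 (where T_t is defined).
t=4: T_4 = 27.33333; y_4 − T_4 = 29 − 27.33333 = 1.66667
t=7: T_7 = 25.66667; y_7 − T_7 = 28 − 25.66667 = 2.33333
t=10: T_10 = 24.33333; y_10 − T_10 = 26 − 24.33333 = 1.66667
Mean deviation: (1.66667 + 2.33333 + 1.66667) / 3 = 1.889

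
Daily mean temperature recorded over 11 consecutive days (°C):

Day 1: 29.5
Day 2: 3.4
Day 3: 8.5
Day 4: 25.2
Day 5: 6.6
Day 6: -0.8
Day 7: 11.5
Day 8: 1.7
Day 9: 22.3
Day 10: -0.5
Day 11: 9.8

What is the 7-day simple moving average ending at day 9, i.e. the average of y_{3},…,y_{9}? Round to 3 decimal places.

10.714

Sum of periods 3–9: 8.5 + 25.2 + 6.6 + (-0.8) + 11.5 + 1.7 + 22.3 = 75.0
Divide by 7: 75.0 / 7 = 10.714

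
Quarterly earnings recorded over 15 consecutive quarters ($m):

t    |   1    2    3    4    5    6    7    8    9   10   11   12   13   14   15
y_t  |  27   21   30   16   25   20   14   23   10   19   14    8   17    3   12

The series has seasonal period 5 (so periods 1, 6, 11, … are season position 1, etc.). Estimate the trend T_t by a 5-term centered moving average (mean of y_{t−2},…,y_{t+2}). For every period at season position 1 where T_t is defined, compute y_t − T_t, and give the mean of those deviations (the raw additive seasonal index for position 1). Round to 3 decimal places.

0.400

Season position 1 occurs at t = 6, 11 (where T_t is defined).
t=6: T_6 = 19.60000; y_6 − T_6 = 20 − 19.60000 = 0.40000
t=11: T_11 = 13.60000; y_11 − T_11 = 14 − 13.60000 = 0.40000
Mean deviation: (0.40000 + 0.40000) / 2 = 0.400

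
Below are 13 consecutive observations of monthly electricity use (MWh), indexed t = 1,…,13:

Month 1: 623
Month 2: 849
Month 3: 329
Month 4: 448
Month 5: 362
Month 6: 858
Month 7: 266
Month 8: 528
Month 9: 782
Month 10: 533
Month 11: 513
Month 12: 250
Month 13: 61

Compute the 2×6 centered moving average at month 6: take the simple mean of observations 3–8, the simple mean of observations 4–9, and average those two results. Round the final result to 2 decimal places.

502.92

Sum over 3–8: 329 + 448 + 362 + 858 + 266 + 528 = 2791
Sum over 4–9: 448 + 362 + 858 + 266 + 528 + 782 = 3244
CMA at t=6 = (2791 + 3244) / (2·6) = 6035 / 12 = 502.92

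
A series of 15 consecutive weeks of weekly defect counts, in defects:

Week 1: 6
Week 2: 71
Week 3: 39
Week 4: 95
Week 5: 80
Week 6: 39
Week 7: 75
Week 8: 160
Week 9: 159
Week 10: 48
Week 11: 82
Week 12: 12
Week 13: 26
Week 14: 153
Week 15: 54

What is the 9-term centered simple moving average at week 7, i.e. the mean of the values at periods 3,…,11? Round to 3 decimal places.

Sum of periods 3–11: 39 + 95 + 80 + 39 + 75 + 160 + 159 + 48 + 82 = 777
Divide by 9: 777 / 9 = 86.333

86.333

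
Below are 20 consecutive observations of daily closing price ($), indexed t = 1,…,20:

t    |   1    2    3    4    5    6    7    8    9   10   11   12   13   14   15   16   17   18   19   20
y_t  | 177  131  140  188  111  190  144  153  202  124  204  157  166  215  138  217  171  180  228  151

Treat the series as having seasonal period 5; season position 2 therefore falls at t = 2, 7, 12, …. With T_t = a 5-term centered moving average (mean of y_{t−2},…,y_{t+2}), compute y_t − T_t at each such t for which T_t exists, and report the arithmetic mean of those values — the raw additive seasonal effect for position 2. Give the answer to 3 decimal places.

-16.000

Season position 2 occurs at t = 7, 12, 17 (where T_t is defined).
t=7: T_7 = 160.00000; y_7 − T_7 = 144 − 160.00000 = -16.00000
t=12: T_12 = 173.20000; y_12 − T_12 = 157 − 173.20000 = -16.20000
t=17: T_17 = 186.80000; y_17 − T_17 = 171 − 186.80000 = -15.80000
Mean deviation: (-16.00000 + -16.20000 + -15.80000) / 3 = -16.000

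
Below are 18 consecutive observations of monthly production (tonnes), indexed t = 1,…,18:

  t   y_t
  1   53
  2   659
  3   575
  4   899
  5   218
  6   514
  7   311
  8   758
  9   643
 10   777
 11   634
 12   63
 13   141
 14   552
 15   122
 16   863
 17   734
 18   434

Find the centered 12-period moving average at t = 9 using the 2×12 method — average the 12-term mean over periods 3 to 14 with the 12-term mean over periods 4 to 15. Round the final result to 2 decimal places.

Sum over 3–14: 575 + 899 + 218 + 514 + 311 + 758 + 643 + 777 + 634 + 63 + 141 + 552 = 6085
Sum over 4–15: 899 + 218 + 514 + 311 + 758 + 643 + 777 + 634 + 63 + 141 + 552 + 122 = 5632
CMA at t=9 = (6085 + 5632) / (2·12) = 11717 / 24 = 488.21

488.21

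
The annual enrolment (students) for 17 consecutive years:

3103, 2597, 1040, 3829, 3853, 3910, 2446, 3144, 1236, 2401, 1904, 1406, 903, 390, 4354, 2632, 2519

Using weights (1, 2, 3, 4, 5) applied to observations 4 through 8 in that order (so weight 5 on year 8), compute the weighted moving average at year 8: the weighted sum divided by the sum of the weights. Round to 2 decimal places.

Weighted sum: 1·3829 + 2·3853 + 3·3910 + 4·2446 + 5·3144 = 3829 + 7706 + 11730 + 9784 + 15720 = 48769
Weight total: 1 + 2 + 3 + 4 + 5 = 15
WMA = 48769 / 15 = 3251.27

3251.27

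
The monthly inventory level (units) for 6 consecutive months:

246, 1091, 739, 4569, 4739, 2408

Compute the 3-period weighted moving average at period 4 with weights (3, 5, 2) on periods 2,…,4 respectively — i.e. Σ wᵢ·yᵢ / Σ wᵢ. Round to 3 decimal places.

1610.600

Weighted sum: 3·1091 + 5·739 + 2·4569 = 3273 + 3695 + 9138 = 16106
Weight total: 3 + 5 + 2 = 10
WMA = 16106 / 10 = 1610.600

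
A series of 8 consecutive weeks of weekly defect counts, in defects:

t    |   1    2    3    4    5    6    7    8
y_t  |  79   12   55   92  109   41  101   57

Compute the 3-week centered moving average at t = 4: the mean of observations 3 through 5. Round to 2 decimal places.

Sum of periods 3–5: 55 + 92 + 109 = 256
Divide by 3: 256 / 3 = 85.33

85.33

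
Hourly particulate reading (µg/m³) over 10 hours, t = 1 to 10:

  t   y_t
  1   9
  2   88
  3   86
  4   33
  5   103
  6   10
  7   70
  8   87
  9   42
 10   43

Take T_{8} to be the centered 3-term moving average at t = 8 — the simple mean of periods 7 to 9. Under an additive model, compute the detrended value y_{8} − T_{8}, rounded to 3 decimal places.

20.667

Trend T_8 = (70 + 87 + 42) / 3 = 199/3 = 66.33333
Detrended value: 87 − 66.33333 = 20.667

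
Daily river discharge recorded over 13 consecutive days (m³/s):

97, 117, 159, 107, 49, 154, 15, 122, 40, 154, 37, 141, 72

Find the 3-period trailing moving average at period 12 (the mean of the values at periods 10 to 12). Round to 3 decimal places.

110.667

Sum of periods 10–12: 154 + 37 + 141 = 332
Divide by 3: 332 / 3 = 110.667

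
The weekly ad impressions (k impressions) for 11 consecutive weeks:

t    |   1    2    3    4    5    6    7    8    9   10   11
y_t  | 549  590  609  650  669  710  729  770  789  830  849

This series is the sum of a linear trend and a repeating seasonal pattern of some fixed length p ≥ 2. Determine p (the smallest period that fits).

2

First differences y_{t+1} − y_t: 41, 19, 41, 19, 41, 19, …
The difference pattern repeats every 2 terms and not for any smaller step, so p = 2.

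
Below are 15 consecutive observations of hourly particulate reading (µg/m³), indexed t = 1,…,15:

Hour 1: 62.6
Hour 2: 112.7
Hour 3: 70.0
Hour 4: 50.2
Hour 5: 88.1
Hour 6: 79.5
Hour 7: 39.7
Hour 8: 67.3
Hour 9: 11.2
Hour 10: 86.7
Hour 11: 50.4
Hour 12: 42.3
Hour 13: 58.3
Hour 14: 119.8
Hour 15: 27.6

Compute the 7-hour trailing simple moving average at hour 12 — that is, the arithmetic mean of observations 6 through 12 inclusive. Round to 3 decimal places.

53.871

Sum of periods 6–12: 79.5 + 39.7 + 67.3 + 11.2 + 86.7 + 50.4 + 42.3 = 377.1
Divide by 7: 377.1 / 7 = 53.871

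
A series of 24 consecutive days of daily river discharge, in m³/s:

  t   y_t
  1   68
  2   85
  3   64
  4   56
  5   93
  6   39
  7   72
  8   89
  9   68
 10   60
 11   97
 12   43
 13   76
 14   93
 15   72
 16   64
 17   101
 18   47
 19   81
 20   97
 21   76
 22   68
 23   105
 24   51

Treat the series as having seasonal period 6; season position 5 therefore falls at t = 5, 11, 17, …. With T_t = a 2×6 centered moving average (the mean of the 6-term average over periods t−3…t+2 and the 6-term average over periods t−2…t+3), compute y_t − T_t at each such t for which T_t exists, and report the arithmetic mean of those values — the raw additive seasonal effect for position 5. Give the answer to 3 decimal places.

24.444

Season position 5 occurs at t = 5, 11, 17 (where T_t is defined).
t=5: T_5 = 68.50000; y_5 − T_5 = 93 − 68.50000 = 24.50000
t=11: T_11 = 72.50000; y_11 − T_11 = 97 − 72.50000 = 24.50000
t=17: T_17 = 76.66667; y_17 − T_17 = 101 − 76.66667 = 24.33333
Mean deviation: (24.50000 + 24.50000 + 24.33333) / 3 = 24.444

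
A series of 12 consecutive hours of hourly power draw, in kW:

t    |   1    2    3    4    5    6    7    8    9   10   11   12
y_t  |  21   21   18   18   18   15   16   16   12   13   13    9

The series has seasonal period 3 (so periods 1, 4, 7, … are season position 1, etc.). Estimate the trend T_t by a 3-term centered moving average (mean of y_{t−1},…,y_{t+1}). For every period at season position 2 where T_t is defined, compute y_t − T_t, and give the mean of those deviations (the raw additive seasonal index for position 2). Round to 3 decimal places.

Season position 2 occurs at t = 2, 5, 8, 11 (where T_t is defined).
t=2: T_2 = 20.00000; y_2 − T_2 = 21 − 20.00000 = 1.00000
t=5: T_5 = 17.00000; y_5 − T_5 = 18 − 17.00000 = 1.00000
t=8: T_8 = 14.66667; y_8 − T_8 = 16 − 14.66667 = 1.33333
t=11: T_11 = 11.66667; y_11 − T_11 = 13 − 11.66667 = 1.33333
Mean deviation: (1.00000 + 1.00000 + 1.33333 + 1.33333) / 4 = 1.167

1.167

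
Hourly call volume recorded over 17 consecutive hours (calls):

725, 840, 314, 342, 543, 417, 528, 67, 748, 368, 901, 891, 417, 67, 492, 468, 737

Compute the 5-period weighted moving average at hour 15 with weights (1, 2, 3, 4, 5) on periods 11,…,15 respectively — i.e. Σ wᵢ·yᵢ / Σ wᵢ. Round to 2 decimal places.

Weighted sum: 1·901 + 2·891 + 3·417 + 4·67 + 5·492 = 901 + 1782 + 1251 + 268 + 2460 = 6662
Weight total: 1 + 2 + 3 + 4 + 5 = 15
WMA = 6662 / 15 = 444.13

444.13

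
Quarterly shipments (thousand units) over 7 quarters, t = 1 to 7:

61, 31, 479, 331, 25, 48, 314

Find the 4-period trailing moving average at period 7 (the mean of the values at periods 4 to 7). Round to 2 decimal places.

179.50

Sum of periods 4–7: 331 + 25 + 48 + 314 = 718
Divide by 4: 718 / 4 = 179.50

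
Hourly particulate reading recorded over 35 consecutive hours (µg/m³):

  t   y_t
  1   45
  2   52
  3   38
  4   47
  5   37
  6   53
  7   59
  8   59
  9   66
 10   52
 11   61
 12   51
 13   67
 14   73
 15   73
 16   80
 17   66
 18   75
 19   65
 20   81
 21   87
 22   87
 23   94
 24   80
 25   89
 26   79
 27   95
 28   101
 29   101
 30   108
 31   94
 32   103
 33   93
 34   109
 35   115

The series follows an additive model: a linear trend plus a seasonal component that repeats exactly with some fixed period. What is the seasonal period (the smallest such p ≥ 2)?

7

First differences y_{t+1} − y_t: 7, -14, 9, -10, 16, 6, 0, 7, -14, 9, -10, 16, 6, 0, 7, -14, …
The difference pattern repeats every 7 terms and not for any smaller step, so p = 7.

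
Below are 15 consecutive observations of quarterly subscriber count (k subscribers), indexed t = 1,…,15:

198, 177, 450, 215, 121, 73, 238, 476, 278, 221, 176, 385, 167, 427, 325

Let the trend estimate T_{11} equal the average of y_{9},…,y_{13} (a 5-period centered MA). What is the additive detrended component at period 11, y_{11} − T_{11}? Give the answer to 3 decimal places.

-69.400

Trend T_11 = (278 + 221 + 176 + 385 + 167) / 5 = 1227/5 = 245.40000
Detrended value: 176 − 245.40000 = -69.400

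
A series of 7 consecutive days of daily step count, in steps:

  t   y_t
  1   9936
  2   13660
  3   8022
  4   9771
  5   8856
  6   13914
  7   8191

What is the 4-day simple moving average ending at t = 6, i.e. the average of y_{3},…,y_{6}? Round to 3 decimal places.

Sum of periods 3–6: 8022 + 9771 + 8856 + 13914 = 40563
Divide by 4: 40563 / 4 = 10140.750

10140.750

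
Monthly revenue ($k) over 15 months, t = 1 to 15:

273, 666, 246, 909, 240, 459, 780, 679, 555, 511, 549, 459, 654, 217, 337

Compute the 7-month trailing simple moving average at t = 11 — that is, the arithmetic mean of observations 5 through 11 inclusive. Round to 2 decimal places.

Sum of periods 5–11: 240 + 459 + 780 + 679 + 555 + 511 + 549 = 3773
Divide by 7: 3773 / 7 = 539.00

539.00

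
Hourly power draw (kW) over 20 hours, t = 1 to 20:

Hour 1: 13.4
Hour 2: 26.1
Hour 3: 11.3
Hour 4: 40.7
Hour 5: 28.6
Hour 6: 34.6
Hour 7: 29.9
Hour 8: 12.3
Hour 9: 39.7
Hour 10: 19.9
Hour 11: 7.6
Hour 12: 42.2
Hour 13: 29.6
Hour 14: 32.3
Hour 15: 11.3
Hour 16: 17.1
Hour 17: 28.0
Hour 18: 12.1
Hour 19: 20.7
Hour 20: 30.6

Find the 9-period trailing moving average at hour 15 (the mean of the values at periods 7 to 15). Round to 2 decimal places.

Sum of periods 7–15: 29.9 + 12.3 + 39.7 + 19.9 + 7.6 + 42.2 + 29.6 + 32.3 + 11.3 = 224.8
Divide by 9: 224.8 / 9 = 24.98

24.98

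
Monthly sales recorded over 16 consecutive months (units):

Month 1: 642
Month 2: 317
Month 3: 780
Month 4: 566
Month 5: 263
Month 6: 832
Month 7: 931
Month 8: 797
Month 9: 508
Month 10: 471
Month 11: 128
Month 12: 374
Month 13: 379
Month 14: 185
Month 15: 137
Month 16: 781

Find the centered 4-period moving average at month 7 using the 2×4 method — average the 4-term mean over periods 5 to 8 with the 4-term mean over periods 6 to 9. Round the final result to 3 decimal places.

Sum over 5–8: 263 + 832 + 931 + 797 = 2823
Sum over 6–9: 832 + 931 + 797 + 508 = 3068
CMA at t=7 = (2823 + 3068) / (2·4) = 5891 / 8 = 736.375

736.375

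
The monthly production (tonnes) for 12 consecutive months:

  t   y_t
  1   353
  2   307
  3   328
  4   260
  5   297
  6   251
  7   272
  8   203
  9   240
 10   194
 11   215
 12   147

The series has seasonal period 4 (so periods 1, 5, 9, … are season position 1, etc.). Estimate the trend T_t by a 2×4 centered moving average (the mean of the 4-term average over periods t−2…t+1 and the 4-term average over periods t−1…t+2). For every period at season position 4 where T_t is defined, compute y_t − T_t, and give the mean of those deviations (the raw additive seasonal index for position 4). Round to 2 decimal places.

-31.19

Season position 4 occurs at t = 4, 8 (where T_t is defined).
t=4: T_4 = 291.0000; y_4 − T_4 = 260 − 291.0000 = -31.0000
t=8: T_8 = 234.3750; y_8 − T_8 = 203 − 234.3750 = -31.3750
Mean deviation: (-31.0000 + -31.3750) / 2 = -31.19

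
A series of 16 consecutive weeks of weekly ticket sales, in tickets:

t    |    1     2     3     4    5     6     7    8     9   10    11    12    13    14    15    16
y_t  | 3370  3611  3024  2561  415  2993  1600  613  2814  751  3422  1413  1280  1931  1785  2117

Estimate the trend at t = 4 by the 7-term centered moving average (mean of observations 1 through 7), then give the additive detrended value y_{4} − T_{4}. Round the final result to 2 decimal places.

50.43

Trend T_4 = (3370 + 3611 + 3024 + 2561 + 415 + 2993 + 1600) / 7 = 17574/7 = 2510.5714
Detrended value: 2561 − 2510.5714 = 50.43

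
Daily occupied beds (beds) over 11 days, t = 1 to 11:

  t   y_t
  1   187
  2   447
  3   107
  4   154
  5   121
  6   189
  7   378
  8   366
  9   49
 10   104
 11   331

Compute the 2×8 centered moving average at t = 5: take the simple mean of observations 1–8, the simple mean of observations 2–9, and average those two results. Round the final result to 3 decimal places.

Sum over 1–8: 187 + 447 + 107 + 154 + 121 + 189 + 378 + 366 = 1949
Sum over 2–9: 447 + 107 + 154 + 121 + 189 + 378 + 366 + 49 = 1811
CMA at t=5 = (1949 + 1811) / (2·8) = 3760 / 16 = 235.000

235.000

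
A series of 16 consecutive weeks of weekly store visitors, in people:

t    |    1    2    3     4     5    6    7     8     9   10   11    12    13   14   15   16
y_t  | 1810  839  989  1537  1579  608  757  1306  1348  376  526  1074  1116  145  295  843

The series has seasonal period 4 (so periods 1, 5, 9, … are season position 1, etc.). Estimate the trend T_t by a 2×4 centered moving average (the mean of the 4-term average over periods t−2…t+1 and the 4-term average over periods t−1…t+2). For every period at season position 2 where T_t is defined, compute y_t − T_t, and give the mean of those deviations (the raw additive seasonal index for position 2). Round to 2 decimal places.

-483.67

Season position 2 occurs at t = 6, 10, 14 (where T_t is defined).
t=6: T_6 = 1091.3750; y_6 − T_6 = 608 − 1091.3750 = -483.3750
t=10: T_10 = 860.0000; y_10 − T_10 = 376 − 860.0000 = -484.0000
t=14: T_14 = 628.6250; y_14 − T_14 = 145 − 628.6250 = -483.6250
Mean deviation: (-483.3750 + -484.0000 + -483.6250) / 3 = -483.67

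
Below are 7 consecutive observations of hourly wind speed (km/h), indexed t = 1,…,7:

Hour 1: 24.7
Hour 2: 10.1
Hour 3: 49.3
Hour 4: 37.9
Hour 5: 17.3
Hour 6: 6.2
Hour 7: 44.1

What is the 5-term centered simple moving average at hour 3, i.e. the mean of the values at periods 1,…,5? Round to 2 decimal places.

Sum of periods 1–5: 24.7 + 10.1 + 49.3 + 37.9 + 17.3 = 139.3
Divide by 5: 139.3 / 5 = 27.86

27.86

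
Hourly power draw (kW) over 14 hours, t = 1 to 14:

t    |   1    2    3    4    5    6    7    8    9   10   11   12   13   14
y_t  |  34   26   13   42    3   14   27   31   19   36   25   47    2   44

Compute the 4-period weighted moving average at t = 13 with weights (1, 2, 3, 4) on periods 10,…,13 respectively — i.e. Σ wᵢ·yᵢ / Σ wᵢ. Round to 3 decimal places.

Weighted sum: 1·36 + 2·25 + 3·47 + 4·2 = 36 + 50 + 141 + 8 = 235
Weight total: 1 + 2 + 3 + 4 = 10
WMA = 235 / 10 = 23.500

23.500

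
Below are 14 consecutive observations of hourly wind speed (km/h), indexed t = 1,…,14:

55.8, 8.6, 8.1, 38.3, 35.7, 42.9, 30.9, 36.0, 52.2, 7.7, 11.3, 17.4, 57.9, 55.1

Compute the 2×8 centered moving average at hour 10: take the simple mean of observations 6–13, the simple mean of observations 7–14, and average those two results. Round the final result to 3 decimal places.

32.800

Sum over 6–13: 42.9 + 30.9 + 36.0 + 52.2 + 7.7 + 11.3 + 17.4 + 57.9 = 256.3
Sum over 7–14: 30.9 + 36.0 + 52.2 + 7.7 + 11.3 + 17.4 + 57.9 + 55.1 = 268.5
CMA at t=10 = (256.3 + 268.5) / (2·8) = 524.8 / 16 = 32.800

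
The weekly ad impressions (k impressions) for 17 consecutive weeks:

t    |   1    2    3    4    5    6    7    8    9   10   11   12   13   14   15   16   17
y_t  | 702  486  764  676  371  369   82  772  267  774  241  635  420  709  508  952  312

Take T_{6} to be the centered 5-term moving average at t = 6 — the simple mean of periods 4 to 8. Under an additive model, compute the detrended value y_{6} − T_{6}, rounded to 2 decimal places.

-85.00

Trend T_6 = (676 + 371 + 369 + 82 + 772) / 5 = 2270/5 = 454.0000
Detrended value: 369 − 454.0000 = -85.00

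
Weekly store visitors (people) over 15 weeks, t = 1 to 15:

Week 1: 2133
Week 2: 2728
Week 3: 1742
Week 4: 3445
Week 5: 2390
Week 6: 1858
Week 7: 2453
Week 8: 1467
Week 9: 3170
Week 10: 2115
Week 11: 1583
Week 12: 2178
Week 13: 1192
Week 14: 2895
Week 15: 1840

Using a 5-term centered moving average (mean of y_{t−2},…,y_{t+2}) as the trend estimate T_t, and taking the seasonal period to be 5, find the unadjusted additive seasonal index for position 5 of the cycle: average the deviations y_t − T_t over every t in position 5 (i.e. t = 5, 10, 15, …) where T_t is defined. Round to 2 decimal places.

12.40

Season position 5 occurs at t = 5, 10 (where T_t is defined).
t=5: T_5 = 2377.6000; y_5 − T_5 = 2390 − 2377.6000 = 12.4000
t=10: T_10 = 2102.6000; y_10 − T_10 = 2115 − 2102.6000 = 12.4000
Mean deviation: (12.4000 + 12.4000) / 2 = 12.40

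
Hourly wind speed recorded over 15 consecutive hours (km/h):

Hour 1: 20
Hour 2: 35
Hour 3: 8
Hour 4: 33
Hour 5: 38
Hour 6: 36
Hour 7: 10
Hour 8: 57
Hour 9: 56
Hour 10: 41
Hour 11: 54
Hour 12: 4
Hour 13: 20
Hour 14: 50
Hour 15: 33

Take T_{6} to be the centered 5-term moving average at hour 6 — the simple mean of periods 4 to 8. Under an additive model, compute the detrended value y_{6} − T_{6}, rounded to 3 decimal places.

Trend T_6 = (33 + 38 + 36 + 10 + 57) / 5 = 174/5 = 34.80000
Detrended value: 36 − 34.80000 = 1.200

1.200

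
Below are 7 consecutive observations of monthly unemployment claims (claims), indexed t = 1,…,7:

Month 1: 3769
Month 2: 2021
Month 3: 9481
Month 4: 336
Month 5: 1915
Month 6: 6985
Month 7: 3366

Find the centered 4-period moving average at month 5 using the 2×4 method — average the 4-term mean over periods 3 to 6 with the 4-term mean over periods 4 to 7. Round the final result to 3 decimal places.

Sum over 3–6: 9481 + 336 + 1915 + 6985 = 18717
Sum over 4–7: 336 + 1915 + 6985 + 3366 = 12602
CMA at t=5 = (18717 + 12602) / (2·4) = 31319 / 8 = 3914.875

3914.875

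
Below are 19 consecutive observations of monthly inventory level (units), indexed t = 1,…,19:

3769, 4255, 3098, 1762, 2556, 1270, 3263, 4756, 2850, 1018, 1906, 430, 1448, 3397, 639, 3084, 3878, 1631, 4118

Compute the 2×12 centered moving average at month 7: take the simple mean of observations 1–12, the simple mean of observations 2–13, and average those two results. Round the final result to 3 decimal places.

2481.042

Sum over 1–12: 3769 + 4255 + 3098 + 1762 + 2556 + 1270 + 3263 + 4756 + 2850 + 1018 + 1906 + 430 = 30933
Sum over 2–13: 4255 + 3098 + 1762 + 2556 + 1270 + 3263 + 4756 + 2850 + 1018 + 1906 + 430 + 1448 = 28612
CMA at t=7 = (30933 + 28612) / (2·12) = 59545 / 24 = 2481.042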